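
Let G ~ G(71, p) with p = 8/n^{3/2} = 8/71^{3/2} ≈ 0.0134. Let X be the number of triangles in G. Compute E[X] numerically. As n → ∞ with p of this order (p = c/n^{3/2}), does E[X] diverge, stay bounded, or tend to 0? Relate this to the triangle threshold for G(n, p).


Number of potential triangles: C(71, 3) = 57155.
Each occurs with probability p³ ≈ (0.0134)³ ≈ 2.39115e-06.
By linearity: E[X] = C(71, 3)·p³ ≈ 57155 · 2.39115e-06 ≈ 0.137.
Since α = 3/2 > 1, p = c/n^{3/2} = o(1/n) is below the triangle threshold p ~ 1/n. Asymptotically E[X] ~ (c³/6)·n^{3(1−α)} = (8³/6)·n^{-1.5} → 0, so by Markov's inequality G has no triangles w.h.p.

E[X] ≈ 0.137; in regime p = Θ(1/n^{3/2}) E[X] tends to 0 (below the triangle threshold p ~ 1/n).


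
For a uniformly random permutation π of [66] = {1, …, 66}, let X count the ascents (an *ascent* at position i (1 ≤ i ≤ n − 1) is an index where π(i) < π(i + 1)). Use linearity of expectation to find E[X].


Write X = Σ X_I over i = 1, …, 65, with X_I the indicator of one ascent.
There are 65 indicators.
For each fixed i, the pair (π(i), π(i+1)) is a uniformly random ordered pair of distinct values from {1, …, 66}; by symmetry P[π(i) < π(i+1)] = 1/2.
By linearity: E[X] = 65 · (1/2) = (66 − 1) · (1/2) = 65/2 ≈ 32.5000.

E[X] = 65/2 = 32.5000.


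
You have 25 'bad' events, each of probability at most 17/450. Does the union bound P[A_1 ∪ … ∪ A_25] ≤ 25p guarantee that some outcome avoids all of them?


Union bound: P[∪_{i=1}^{25} A_i] ≤ Σ_i P[A_i] ≤ 25·p = 25·(17/450) = 17/18.
Numerically: 17/18 ≈ 0.9444444.
Is 17/18 < 1? YES.
Since P[∪ A_i] ≤ 17/18 < 1, the complement has P[∩ A_i^c] ≥ 1 − 17/18 = 1/18 > 0, so some outcome avoids every A_i.

25·p = 17/18 ≈ 0.9444444; existence CERTIFIED by the union bound.


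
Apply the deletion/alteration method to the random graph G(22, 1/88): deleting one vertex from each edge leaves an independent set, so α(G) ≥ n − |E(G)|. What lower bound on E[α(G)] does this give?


E[|E(G)|] = C(22, 2)·p = 231 · (1/88) = 21/8.
E[α(G)] ≥ n − E[|E(G)|] = 22 − 21/8 = 155/8.
Numerically: ≈ 19.37500.
(This is only a lower bound; the true E[α(G)] may be larger.)

E[α(G)] ≥ 155/8 ≈ 19.37500.


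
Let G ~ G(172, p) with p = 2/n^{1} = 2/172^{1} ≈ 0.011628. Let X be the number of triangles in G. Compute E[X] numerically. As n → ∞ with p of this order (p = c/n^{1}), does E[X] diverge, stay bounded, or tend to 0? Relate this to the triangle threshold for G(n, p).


Number of potential triangles: C(172, 3) = 833340.
Each occurs with probability p³ ≈ (0.011628)³ ≈ 1.5721886e-06.
By linearity: E[X] = C(172, 3)·p³ ≈ 833340 · 1.5721886e-06 ≈ 1.31017.
Here α = 1, so p = 2/n is exactly at the triangle threshold p ~ 1/n. Asymptotically E[X] → c³/6 = 2³/6 = 4/3 ≈ 1.33333, a bounded constant. In this regime the triangle count is asymptotically Poisson(c³/6).

E[X] ≈ 1.31017; in regime p = Θ(1/n^{1}) E[X] stays bounded (at the triangle threshold p ~ 1/n).


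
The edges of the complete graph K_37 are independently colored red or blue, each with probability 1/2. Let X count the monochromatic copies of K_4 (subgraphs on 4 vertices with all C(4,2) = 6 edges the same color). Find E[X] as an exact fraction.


Let X = Σ_S X_S over the C(37, 4) = 66045 subsets S of size 4, where X_S = 1 if the K_4 on S is monochromatic.
For a fixed S, the K_4 on S has C(4, 2) = 6 edges. P[all 6 edges red] = (1/2)^6, and likewise for blue, so P[monochromatic] = 2·(1/2)^6 = 2^{1 − 6} = 1/32.
By linearity of expectation: E[X] = C(37, 4) · 2^{1 − 6} = 66045 · 1/32 = 66045/32.
Numerically: E[X] ≈ 2063.906250.

E[X] = C(37,4)·2^(1−C(4,2)) = 66045/32 ≈ 2063.906250.


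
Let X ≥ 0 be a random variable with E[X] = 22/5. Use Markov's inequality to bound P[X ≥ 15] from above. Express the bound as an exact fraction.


μ = E[X] = 22/5, a = 15.
Markov: P[X ≥ 15] ≤ μ/a = (22/5)/15 = 22/75.
Numerically: ≈ 0.293.
(Since a = 15 > μ = 4.400, the bound 22/75 is < 1 and informative.)

P[X ≥ 15] ≤ 22/75 ≈ 0.293.


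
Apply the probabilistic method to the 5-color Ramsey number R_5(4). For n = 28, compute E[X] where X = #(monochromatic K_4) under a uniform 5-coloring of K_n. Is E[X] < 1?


E[X] = C(28, 4) · 5^{1 − 6} = 20475 · 5^{−5} = 20475/3125.
As a reduced fraction: E[X] = 819/125 ≈ 6.55200.
Is E[X] < 1? NO.
Since E[X] ≥ 1, the first-moment bound is inconclusive at n = 28; it does NOT by itself certify R_5(4) > 28.

E[X] = 819/125 ≈ 6.55200; E[X] ≥ 1; first-moment method inconclusive here.


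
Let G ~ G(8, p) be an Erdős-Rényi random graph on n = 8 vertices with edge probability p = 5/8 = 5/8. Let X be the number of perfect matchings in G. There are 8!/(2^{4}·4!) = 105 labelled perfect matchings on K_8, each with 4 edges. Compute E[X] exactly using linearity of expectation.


K_8 has 8!/(2^{4}·4!) = 105 labelled perfect matchings.
For each such perfect matching H, let X_H = 1 if all 4 edges of H are present in G. Then P[X_H = 1] = p^{4} = (5/8)^{4} = 625/4096.
By linearity: E[X] = Σ_H E[X_H] = 105 · p^{4} = 105 · 625/4096 = 65625/4096.
Numerically: E[X] ≈ 16.

E[X] = 105 · (5/8)^{4} = 65625/4096 ≈ 16.


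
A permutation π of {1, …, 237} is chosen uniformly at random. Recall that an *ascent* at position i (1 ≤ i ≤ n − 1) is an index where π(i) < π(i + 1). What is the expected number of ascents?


Write X = Σ X_I over i = 1, …, 236, with X_I the indicator of one ascent.
There are 236 indicators.
For each fixed i, the pair (π(i), π(i+1)) is a uniformly random ordered pair of distinct values from {1, …, 237}; by symmetry P[π(i) < π(i+1)] = 1/2.
By linearity: E[X] = 236 · (1/2) = (237 − 1) · (1/2) = 118 ≈ 118.00000.

E[X] = 118 = 118.00000.


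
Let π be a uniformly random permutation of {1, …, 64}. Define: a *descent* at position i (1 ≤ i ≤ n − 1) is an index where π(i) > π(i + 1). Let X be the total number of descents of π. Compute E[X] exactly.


Write X = Σ X_I over i = 1, …, 63, with X_I the indicator of one descent.
There are 63 indicators.
For each fixed i, the pair (π(i), π(i+1)) is a uniformly random ordered pair of distinct values from {1, …, 64}; by symmetry P[π(i) > π(i+1)] = 1/2.
By linearity: E[X] = 63 · (1/2) = (64 − 1) · (1/2) = 63/2 ≈ 31.50000.

E[X] = 63/2 = 31.50000.


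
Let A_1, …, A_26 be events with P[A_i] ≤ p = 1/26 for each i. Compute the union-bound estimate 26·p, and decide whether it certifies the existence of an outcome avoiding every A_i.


Union bound: P[∪_{i=1}^{26} A_i] ≤ Σ_i P[A_i] ≤ 26·p = 26·(1/26) = 1.
Numerically: 1 ≈ 1.000000.
Is 1 < 1? NO.
Since the bound 1 is ≥ 1, the union bound is uninformative here; it does NOT by itself certify existence.

26·p = 1 ≈ 1.000000; existence NOT certified by the union bound.


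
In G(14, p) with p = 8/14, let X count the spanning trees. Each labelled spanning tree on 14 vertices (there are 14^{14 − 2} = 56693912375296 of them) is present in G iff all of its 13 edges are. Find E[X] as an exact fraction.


K_14 has 14^{14 − 2} = 56693912375296 labelled spanning trees.
For each such spanning tree H, let X_H = 1 if all 13 edges of H are present in G. Then P[X_H = 1] = p^{13} = (4/7)^{13} = 67108864/96889010407.
By linearity of expectation: E[X] = Σ_H E[X_H] = 56693912375296 · p^{13} = 56693912375296 · 67108864/96889010407 = 274877906944/7.
Numerically: E[X] ≈ 3.93e+10.

E[X] = 56693912375296 · (4/7)^{13} = 274877906944/7 ≈ 3.93e+10.


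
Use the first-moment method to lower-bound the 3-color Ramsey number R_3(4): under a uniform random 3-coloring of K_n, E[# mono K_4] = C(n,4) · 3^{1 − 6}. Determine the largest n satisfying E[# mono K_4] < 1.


We need C(n, 4) · 3^{1 − 6} < 1, i.e. C(n, 4) < 3^{6 − 1} = 243.
Check values of n near the boundary:
  n = 5: C(5, 4) = 5; 5 < 243? YES
  n = 6: C(6, 4) = 15; 15 < 243? YES
  n = 7: C(7, 4) = 35; 35 < 243? YES
  n = 8: C(8, 4) = 70; 70 < 243? YES
  n = 9: C(9, 4) = 126; 126 < 243? YES
  n = 10: C(10, 4) = 210; 210 < 243? YES
  n = 11: C(11, 4) = 330; 330 < 243? NO
  n = 12: C(12, 4) = 495; 495 < 243? NO
  n = 13: C(13, 4) = 715; 715 < 243? NO
The largest n with C(n, 4) < 243 is n = 10 (where E[X] = 70/81 ≈ 0.8641975). Hence R_3(4) > 10, i.e. R_3(4) ≥ 11.

Largest n = 10; hence R_3(4) > 10.


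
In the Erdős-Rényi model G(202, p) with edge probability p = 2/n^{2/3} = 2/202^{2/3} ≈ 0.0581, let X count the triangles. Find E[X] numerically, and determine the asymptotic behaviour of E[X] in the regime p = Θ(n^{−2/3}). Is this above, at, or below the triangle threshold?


Number of potential triangles: C(202, 3) = 1353400.
Each occurs with probability p³ ≈ (0.0581)³ ≈ 1.96059e-04.
By linearity: E[X] = C(202, 3)·p³ ≈ 1353400 · 1.96059e-04 ≈ 265.347.
Since α = 2/3 < 1, p = c/n^{2/3} ≫ 1/n is above the triangle threshold p ~ 1/n. Asymptotically E[X] ~ (c³/6)·n^{3(1−α)} = (2³/6)·n^{1} → ∞; triangles are abundant w.h.p.

E[X] ≈ 265.347; in regime p = Θ(1/n^{2/3}) E[X] diverges (above the triangle threshold p ~ 1/n).


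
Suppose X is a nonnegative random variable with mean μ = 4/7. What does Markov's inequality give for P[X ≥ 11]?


μ = E[X] = 4/7, a = 11.
Markov: P[X ≥ 11] ≤ μ/a = (4/7)/11 = 4/77.
Numerically: ≈ 0.05195.
(Since a = 11 > μ = 0.57143, the bound 4/77 is < 1 and informative.)

P[X ≥ 11] ≤ 4/77 ≈ 0.05195.


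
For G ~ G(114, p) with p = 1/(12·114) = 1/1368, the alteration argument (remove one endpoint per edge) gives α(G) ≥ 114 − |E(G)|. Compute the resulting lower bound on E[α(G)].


E[|E(G)|] = C(114, 2)·p = 6441 · (1/1368) = 113/24.
E[α(G)] ≥ n − E[|E(G)|] = 114 − 113/24 = 2623/24.
Numerically: ≈ 109.291667.
(This is only a lower bound; the true E[α(G)] may be larger.)

E[α(G)] ≥ 2623/24 ≈ 109.291667.


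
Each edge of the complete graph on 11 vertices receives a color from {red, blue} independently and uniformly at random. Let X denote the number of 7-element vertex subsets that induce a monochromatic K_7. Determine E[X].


Let X = Σ_S X_S over the C(11, 7) = 330 subsets S of size 7, where X_S = 1 if the K_7 on S is monochromatic.
For a fixed S, the K_7 on S has C(7, 2) = 21 edges. P[all 21 edges red] = (1/2)^21, and likewise for blue, so P[monochromatic] = 2·(1/2)^21 = 2^{1 − 21} = 1/1048576.
By linearity: E[X] = C(11, 7) · 2^{1 − 21} = 330 · 1/1048576 = 165/524288.
Numerically: E[X] ≈ 0.0003.

E[X] = C(11,7)·2^(1−C(7,2)) = 165/524288 ≈ 0.0003.


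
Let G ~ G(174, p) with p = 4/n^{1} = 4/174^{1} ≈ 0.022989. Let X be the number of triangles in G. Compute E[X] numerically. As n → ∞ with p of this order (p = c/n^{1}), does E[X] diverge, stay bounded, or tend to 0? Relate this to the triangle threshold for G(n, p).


Number of potential triangles: C(174, 3) = 862924.
Each occurs with probability p³ ≈ (0.022989)³ ≈ 1.2148768e-05.
By linearity: E[X] = C(174, 3)·p³ ≈ 862924 · 1.2148768e-05 ≈ 10.48346.
Here α = 1, so p = 4/n is exactly at the triangle threshold p ~ 1/n. Asymptotically E[X] → c³/6 = 4³/6 = 32/3 ≈ 10.66667, a bounded constant. In this regime the triangle count is asymptotically Poisson(c³/6).

E[X] ≈ 10.48346; in regime p = Θ(1/n^{1}) E[X] stays bounded (at the triangle threshold p ~ 1/n).


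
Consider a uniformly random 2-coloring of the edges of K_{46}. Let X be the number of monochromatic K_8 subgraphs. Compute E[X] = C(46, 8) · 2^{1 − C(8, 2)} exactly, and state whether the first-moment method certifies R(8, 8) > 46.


E[X] = C(46, 8) · 2^{1 − 28} = 260932815 · 2^{−27} = 260932815/134217728.
As a reduced fraction: E[X] = 260932815/134217728 ≈ 1.9441010.
Is E[X] < 1? NO.
Since E[X] ≥ 1, the first-moment bound is inconclusive at n = 46; it does NOT by itself certify R(8, 8) > 46.

E[X] = 260932815/134217728 ≈ 1.9441010; E[X] ≥ 1; first-moment method inconclusive here.


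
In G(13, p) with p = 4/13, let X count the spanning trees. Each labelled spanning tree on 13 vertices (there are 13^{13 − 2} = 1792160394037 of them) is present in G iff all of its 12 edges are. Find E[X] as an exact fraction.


K_13 has 13^{13 − 2} = 1792160394037 labelled spanning trees.
For each such spanning tree H, let X_H = 1 if all 12 edges of H are present in G. Then P[X_H = 1] = p^{12} = (4/13)^{12} = 16777216/23298085122481.
Summing the indicators: E[X] = Σ_H E[X_H] = 1792160394037 · p^{12} = 1792160394037 · 16777216/23298085122481 = 16777216/13.
Numerically: E[X] ≈ 1.291e+06.

E[X] = 1792160394037 · (4/13)^{12} = 16777216/13 ≈ 1.291e+06.


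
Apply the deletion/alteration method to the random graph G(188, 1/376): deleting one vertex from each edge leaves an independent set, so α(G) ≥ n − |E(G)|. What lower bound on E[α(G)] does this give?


E[|E(G)|] = C(188, 2)·p = 17578 · (1/376) = 187/4.
E[α(G)] ≥ n − E[|E(G)|] = 188 − 187/4 = 565/4.
Numerically: ≈ 141.250000.
(This is only a lower bound; the true E[α(G)] may be larger.)

E[α(G)] ≥ 565/4 ≈ 141.250000.


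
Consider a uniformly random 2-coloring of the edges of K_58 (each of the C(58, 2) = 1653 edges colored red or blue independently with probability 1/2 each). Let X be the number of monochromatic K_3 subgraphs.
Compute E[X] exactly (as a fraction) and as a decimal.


Let X = Σ_S X_S over the C(58, 3) = 30856 subsets S of size 3, where X_S = 1 if the K_3 on S is monochromatic.
For a fixed S, the K_3 on S has C(3, 2) = 3 edges. P[all 3 edges red] = (1/2)^3, and likewise for blue, so P[monochromatic] = 2·(1/2)^3 = 2^{1 − 3} = 1/4.
By linearity: E[X] = C(58, 3) · 2^{1 − 3} = 30856 · 1/4 = 7714.
Numerically: E[X] ≈ 7714.0000.

E[X] = C(58,3)·2^(1−C(3,2)) = 7714 ≈ 7714.0000.


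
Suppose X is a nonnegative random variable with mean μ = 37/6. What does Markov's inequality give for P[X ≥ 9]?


μ = E[X] = 37/6, a = 9.
Markov: P[X ≥ 9] ≤ μ/a = (37/6)/9 = 37/54.
Numerically: ≈ 0.685185.
(Since a = 9 > μ = 6.166667, the bound 37/54 is < 1 and informative.)

P[X ≥ 9] ≤ 37/54 ≈ 0.685185.


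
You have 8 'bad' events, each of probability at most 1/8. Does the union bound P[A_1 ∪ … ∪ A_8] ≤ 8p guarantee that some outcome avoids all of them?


Union bound: P[∪_{i=1}^{8} A_i] ≤ Σ_i P[A_i] ≤ 8·p = 8·(1/8) = 1.
Numerically: 1 ≈ 1.0000.
Is 1 < 1? NO.
Since the bound 1 is ≥ 1, the union bound is uninformative here; it does NOT by itself certify existence.

8·p = 1 ≈ 1.0000; existence NOT certified by the union bound.


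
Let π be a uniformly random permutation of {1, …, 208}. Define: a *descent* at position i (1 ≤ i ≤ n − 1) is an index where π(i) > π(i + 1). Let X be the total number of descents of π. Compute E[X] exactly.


Write X = Σ X_I over i = 1, …, 207, with X_I the indicator of one descent.
There are 207 indicators.
For each fixed i, the pair (π(i), π(i+1)) is a uniformly random ordered pair of distinct values from {1, …, 208}; by symmetry P[π(i) > π(i+1)] = 1/2.
By linearity: E[X] = 207 · (1/2) = (208 − 1) · (1/2) = 207/2 ≈ 103.5000.

E[X] = 207/2 = 103.5000.


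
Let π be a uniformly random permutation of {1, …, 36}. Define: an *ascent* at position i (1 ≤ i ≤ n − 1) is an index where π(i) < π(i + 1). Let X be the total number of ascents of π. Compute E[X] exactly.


Write X = Σ X_I over i = 1, …, 35, with X_I the indicator of one ascent.
There are 35 indicators.
For each fixed i, the pair (π(i), π(i+1)) is a uniformly random ordered pair of distinct values from {1, …, 36}; by symmetry P[π(i) < π(i+1)] = 1/2.
By linearity: E[X] = 35 · (1/2) = (36 − 1) · (1/2) = 35/2 ≈ 17.5000.

E[X] = 35/2 = 17.5000.


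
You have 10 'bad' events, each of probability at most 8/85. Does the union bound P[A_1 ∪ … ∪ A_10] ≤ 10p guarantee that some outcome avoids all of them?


Union bound: P[∪_{i=1}^{10} A_i] ≤ Σ_i P[A_i] ≤ 10·p = 10·(8/85) = 16/17.
Numerically: 16/17 ≈ 0.9412.
Is 16/17 < 1? YES.
Since P[∪ A_i] ≤ 16/17 < 1, the complement has P[∩ A_i^c] ≥ 1 − 16/17 = 1/17 > 0, so some outcome avoids every A_i.

10·p = 16/17 ≈ 0.9412; existence CERTIFIED by the union bound.


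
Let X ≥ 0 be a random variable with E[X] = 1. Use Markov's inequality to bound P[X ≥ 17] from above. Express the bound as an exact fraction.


μ = E[X] = 1, a = 17.
Markov: P[X ≥ 17] ≤ μ/a = (1)/17 = 1/17.
Numerically: ≈ 0.05882.
(Since a = 17 > μ = 1.00000, the bound 1/17 is < 1 and informative.)

P[X ≥ 17] ≤ 1/17 ≈ 0.05882.


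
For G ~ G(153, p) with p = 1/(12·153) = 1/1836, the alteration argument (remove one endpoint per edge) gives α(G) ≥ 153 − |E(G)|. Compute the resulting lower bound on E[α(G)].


E[|E(G)|] = C(153, 2)·p = 11628 · (1/1836) = 19/3.
E[α(G)] ≥ n − E[|E(G)|] = 153 − 19/3 = 440/3.
Numerically: ≈ 146.667.
(This is only a lower bound; the true E[α(G)] may be larger.)

E[α(G)] ≥ 440/3 ≈ 146.667.


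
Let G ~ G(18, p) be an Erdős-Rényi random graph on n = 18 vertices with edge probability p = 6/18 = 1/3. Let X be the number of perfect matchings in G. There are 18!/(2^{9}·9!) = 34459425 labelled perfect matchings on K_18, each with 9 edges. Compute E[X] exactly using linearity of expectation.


K_18 has 18!/(2^{9}·9!) = 34459425 labelled perfect matchings.
For each such perfect matching H, let X_H = 1 if all 9 edges of H are present in G. Then P[X_H = 1] = p^{9} = (1/3)^{9} = 1/19683.
By linearity: E[X] = Σ_H E[X_H] = 34459425 · p^{9} = 34459425 · 1/19683 = 425425/243.
Numerically: E[X] ≈ 1.75e+03.

E[X] = 34459425 · (1/3)^{9} = 425425/243 ≈ 1.75e+03.


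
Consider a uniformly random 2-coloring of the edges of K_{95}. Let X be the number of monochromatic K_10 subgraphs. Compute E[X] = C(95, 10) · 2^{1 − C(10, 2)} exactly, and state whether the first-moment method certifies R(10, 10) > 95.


E[X] = C(95, 10) · 2^{1 − 45} = 10104934117421 · 2^{−44} = 10104934117421/17592186044416.
As a reduced fraction: E[X] = 10104934117421/17592186044416 ≈ 0.57440.
Is E[X] < 1? YES.
Since E[X] < 1, there exists a 2-coloring of K_{95} with no monochromatic K_10; hence R(10, 10) > 95.

E[X] = 10104934117421/17592186044416 ≈ 0.57440; E[X] < 1, so R(10, 10) > 95.


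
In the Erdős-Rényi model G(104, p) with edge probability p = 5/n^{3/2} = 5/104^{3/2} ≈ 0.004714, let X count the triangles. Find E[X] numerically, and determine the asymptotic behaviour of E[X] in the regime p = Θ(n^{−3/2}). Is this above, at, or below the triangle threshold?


Number of potential triangles: C(104, 3) = 182104.
Each occurs with probability p³ ≈ (0.004714)³ ≈ 1.047756e-07.
By linearity: E[X] = C(104, 3)·p³ ≈ 182104 · 1.047756e-07 ≈ 0.0191.
Since α = 3/2 > 1, p = c/n^{3/2} = o(1/n) is below the triangle threshold p ~ 1/n. Asymptotically E[X] ~ (c³/6)·n^{3(1−α)} = (5³/6)·n^{-1.5} → 0, so by Markov's inequality G has no triangles w.h.p.

E[X] ≈ 0.0191; in regime p = Θ(1/n^{3/2}) E[X] tends to 0 (below the triangle threshold p ~ 1/n).


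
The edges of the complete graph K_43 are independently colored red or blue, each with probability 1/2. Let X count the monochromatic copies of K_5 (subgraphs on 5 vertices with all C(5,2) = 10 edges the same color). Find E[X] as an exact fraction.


Let X = Σ_S X_S over the C(43, 5) = 962598 subsets S of size 5, where X_S = 1 if the K_5 on S is monochromatic.
For a fixed S, the K_5 on S has C(5, 2) = 10 edges. P[all 10 edges red] = (1/2)^10, and likewise for blue, so P[monochromatic] = 2·(1/2)^10 = 2^{1 − 10} = 1/512.
By linearity of expectation: E[X] = C(43, 5) · 2^{1 − 10} = 962598 · 1/512 = 481299/256.
Numerically: E[X] ≈ 1880.0742.

E[X] = C(43,5)·2^(1−C(5,2)) = 481299/256 ≈ 1880.0742.


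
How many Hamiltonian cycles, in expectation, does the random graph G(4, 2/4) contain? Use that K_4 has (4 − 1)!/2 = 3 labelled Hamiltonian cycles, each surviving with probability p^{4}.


K_4 has (4 − 1)!/2 = 3 labelled Hamiltonian cycles.
For each such Hamiltonian cycle H, let X_H = 1 if all 4 edges of H are present in G. Then P[X_H = 1] = p^{4} = (1/2)^{4} = 1/16.
By linearity of expectation: E[X] = Σ_H E[X_H] = 3 · p^{4} = 3 · 1/16 = 3/16.
Numerically: E[X] ≈ 0.188.

E[X] = 3 · (1/2)^{4} = 3/16 ≈ 0.188.


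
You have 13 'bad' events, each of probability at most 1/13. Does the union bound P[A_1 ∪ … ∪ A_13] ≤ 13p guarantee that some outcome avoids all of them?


Union bound: P[∪_{i=1}^{13} A_i] ≤ Σ_i P[A_i] ≤ 13·p = 13·(1/13) = 1.
Numerically: 1 ≈ 1.000000.
Is 1 < 1? NO.
Since the bound 1 is ≥ 1, the union bound is uninformative here; it does NOT by itself certify existence.

13·p = 1 ≈ 1.000000; existence NOT certified by the union bound.


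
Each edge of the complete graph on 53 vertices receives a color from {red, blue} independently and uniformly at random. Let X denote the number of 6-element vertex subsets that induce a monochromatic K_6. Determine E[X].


Let X = Σ_S X_S over the C(53, 6) = 22957480 subsets S of size 6, where X_S = 1 if the K_6 on S is monochromatic.
For a fixed S, the K_6 on S has C(6, 2) = 15 edges. P[all 15 edges red] = (1/2)^15, and likewise for blue, so P[monochromatic] = 2·(1/2)^15 = 2^{1 − 15} = 1/16384.
By linearity of expectation: E[X] = C(53, 6) · 2^{1 − 15} = 22957480 · 1/16384 = 2869685/2048.
Numerically: E[X] ≈ 1401.213.

E[X] = C(53,6)·2^(1−C(6,2)) = 2869685/2048 ≈ 1401.213.


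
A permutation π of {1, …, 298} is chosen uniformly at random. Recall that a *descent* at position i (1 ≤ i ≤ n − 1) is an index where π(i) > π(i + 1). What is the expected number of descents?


Write X = Σ X_I over i = 1, …, 297, with X_I the indicator of one descent.
There are 297 indicators.
For each fixed i, the pair (π(i), π(i+1)) is a uniformly random ordered pair of distinct values from {1, …, 298}; by symmetry P[π(i) > π(i+1)] = 1/2.
By linearity: E[X] = 297 · (1/2) = (298 − 1) · (1/2) = 297/2 ≈ 148.500000.

E[X] = 297/2 = 148.500000.


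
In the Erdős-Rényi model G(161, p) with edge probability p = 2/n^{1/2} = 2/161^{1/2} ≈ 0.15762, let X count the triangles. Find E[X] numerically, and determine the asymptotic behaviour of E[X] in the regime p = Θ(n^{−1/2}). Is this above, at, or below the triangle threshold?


Number of potential triangles: C(161, 3) = 682640.
Each occurs with probability p³ ≈ (0.15762)³ ≈ 3.9160766e-03.
By linearity: E[X] = C(161, 3)·p³ ≈ 682640 · 3.9160766e-03 ≈ 2673.27050.
Since α = 1/2 < 1, p = c/n^{1/2} ≫ 1/n is above the triangle threshold p ~ 1/n. Asymptotically E[X] ~ (c³/6)·n^{3(1−α)} = (2³/6)·n^{1.5} → ∞; triangles are abundant w.h.p.

E[X] ≈ 2673.27050; in regime p = Θ(1/n^{1/2}) E[X] diverges (above the triangle threshold p ~ 1/n).


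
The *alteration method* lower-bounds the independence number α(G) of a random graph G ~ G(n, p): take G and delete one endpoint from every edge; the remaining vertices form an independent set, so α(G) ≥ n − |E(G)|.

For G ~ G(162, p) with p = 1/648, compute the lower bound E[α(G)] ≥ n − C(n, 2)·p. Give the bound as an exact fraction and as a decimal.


E[|E(G)|] = C(162, 2)·p = 13041 · (1/648) = 161/8.
E[α(G)] ≥ n − E[|E(G)|] = 162 − 161/8 = 1135/8.
Numerically: ≈ 141.87500.
(This is only a lower bound; the true E[α(G)] may be larger.)

E[α(G)] ≥ 1135/8 ≈ 141.87500.


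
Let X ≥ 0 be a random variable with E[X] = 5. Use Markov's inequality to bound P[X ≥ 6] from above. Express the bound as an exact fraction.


μ = E[X] = 5, a = 6.
Markov: P[X ≥ 6] ≤ μ/a = (5)/6 = 5/6.
Numerically: ≈ 0.833.
(Since a = 6 > μ = 5.000, the bound 5/6 is < 1 and informative.)

P[X ≥ 6] ≤ 5/6 ≈ 0.833.


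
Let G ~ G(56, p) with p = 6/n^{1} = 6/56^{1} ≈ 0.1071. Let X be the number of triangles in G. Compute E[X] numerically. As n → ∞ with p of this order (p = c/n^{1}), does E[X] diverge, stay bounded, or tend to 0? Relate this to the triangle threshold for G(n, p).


Number of potential triangles: C(56, 3) = 27720.
Each occurs with probability p³ ≈ (0.1071)³ ≈ 1.229956e-03.
By linearity: E[X] = C(56, 3)·p³ ≈ 27720 · 1.229956e-03 ≈ 34.0944.
Here α = 1, so p = 6/n is exactly at the triangle threshold p ~ 1/n. Asymptotically E[X] → c³/6 = 6³/6 = 36 ≈ 36.0000, a bounded constant. In this regime the triangle count is asymptotically Poisson(c³/6).

E[X] ≈ 34.0944; in regime p = Θ(1/n^{1}) E[X] stays bounded (at the triangle threshold p ~ 1/n).


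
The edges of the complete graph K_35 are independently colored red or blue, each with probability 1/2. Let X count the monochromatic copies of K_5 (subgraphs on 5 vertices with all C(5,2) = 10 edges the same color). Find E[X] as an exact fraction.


Let X = Σ_S X_S over the C(35, 5) = 324632 subsets S of size 5, where X_S = 1 if the K_5 on S is monochromatic.
For a fixed S, the K_5 on S has C(5, 2) = 10 edges. P[all 10 edges red] = (1/2)^10, and likewise for blue, so P[monochromatic] = 2·(1/2)^10 = 2^{1 − 10} = 1/512.
Summing: E[X] = C(35, 5) · 2^{1 − 10} = 324632 · 1/512 = 40579/64.
Numerically: E[X] ≈ 634.04688.

E[X] = C(35,5)·2^(1−C(5,2)) = 40579/64 ≈ 634.04688.


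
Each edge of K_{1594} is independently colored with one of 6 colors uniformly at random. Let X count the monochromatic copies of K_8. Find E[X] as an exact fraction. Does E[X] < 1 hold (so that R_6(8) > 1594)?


E[X] = C(1594, 8) · 6^{1 − 28} = 1015652773590544255167 · 6^{−27} = 1015652773590544255167/1023490369077469249536.
As a reduced fraction: E[X] = 37616769392242379821/37907050706572935168 ≈ 0.992.
Is E[X] < 1? YES.
Since E[X] < 1, there exists a 6-coloring of K_{1594} with no monochromatic K_8; hence R_6(8) > 1594.

E[X] = 37616769392242379821/37907050706572935168 ≈ 0.992; E[X] < 1, so R_6(8) > 1594.


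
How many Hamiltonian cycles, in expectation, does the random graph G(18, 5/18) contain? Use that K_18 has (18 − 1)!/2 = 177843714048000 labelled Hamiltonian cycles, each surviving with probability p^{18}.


K_18 has (18 − 1)!/2 = 177843714048000 labelled Hamiltonian cycles.
For each such Hamiltonian cycle H, let X_H = 1 if all 18 edges of H are present in G. Then P[X_H = 1] = p^{18} = (5/18)^{18} = 3814697265625/39346408075296537575424.
Summing the indicators: E[X] = Σ_H E[X_H] = 177843714048000 · p^{18} = 177843714048000 · 3814697265625/39346408075296537575424 = 56800365447998046875/3294258113514384.
Numerically: E[X] ≈ 1.72e+04.

E[X] = 177843714048000 · (5/18)^{18} = 56800365447998046875/3294258113514384 ≈ 1.72e+04.


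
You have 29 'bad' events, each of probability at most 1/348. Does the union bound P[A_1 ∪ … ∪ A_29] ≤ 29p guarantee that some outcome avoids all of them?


Union bound: P[∪_{i=1}^{29} A_i] ≤ Σ_i P[A_i] ≤ 29·p = 29·(1/348) = 1/12.
Numerically: 1/12 ≈ 0.083333.
Is 1/12 < 1? YES.
Since P[∪ A_i] ≤ 1/12 < 1, the complement has P[∩ A_i^c] ≥ 1 − 1/12 = 11/12 > 0, so some outcome avoids every A_i.

29·p = 1/12 ≈ 0.083333; existence CERTIFIED by the union bound.


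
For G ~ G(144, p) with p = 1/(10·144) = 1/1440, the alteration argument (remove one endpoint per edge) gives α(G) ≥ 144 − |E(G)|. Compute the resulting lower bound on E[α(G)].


E[|E(G)|] = C(144, 2)·p = 10296 · (1/1440) = 143/20.
E[α(G)] ≥ n − E[|E(G)|] = 144 − 143/20 = 2737/20.
Numerically: ≈ 136.850.
(This is only a lower bound; the true E[α(G)] may be larger.)

E[α(G)] ≥ 2737/20 ≈ 136.850.


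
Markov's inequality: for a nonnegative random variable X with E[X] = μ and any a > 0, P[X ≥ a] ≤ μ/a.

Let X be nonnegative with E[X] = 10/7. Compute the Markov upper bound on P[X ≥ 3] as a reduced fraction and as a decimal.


μ = E[X] = 10/7, a = 3.
Markov: P[X ≥ 3] ≤ μ/a = (10/7)/3 = 10/21.
Numerically: ≈ 0.47619.
(Since a = 3 > μ = 1.42857, the bound 10/21 is < 1 and informative.)

P[X ≥ 3] ≤ 10/21 ≈ 0.47619.


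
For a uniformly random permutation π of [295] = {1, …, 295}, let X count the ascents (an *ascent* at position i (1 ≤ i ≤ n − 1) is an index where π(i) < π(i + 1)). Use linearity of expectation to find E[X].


Write X = Σ X_I over i = 1, …, 294, with X_I the indicator of one ascent.
There are 294 indicators.
For each fixed i, the pair (π(i), π(i+1)) is a uniformly random ordered pair of distinct values from {1, …, 295}; by symmetry P[π(i) < π(i+1)] = 1/2.
By linearity: E[X] = 294 · (1/2) = (295 − 1) · (1/2) = 147 ≈ 147.0000.

E[X] = 147 = 147.0000.


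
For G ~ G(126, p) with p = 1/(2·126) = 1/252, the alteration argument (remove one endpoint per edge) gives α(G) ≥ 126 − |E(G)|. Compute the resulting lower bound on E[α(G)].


E[|E(G)|] = C(126, 2)·p = 7875 · (1/252) = 125/4.
E[α(G)] ≥ n − E[|E(G)|] = 126 − 125/4 = 379/4.
Numerically: ≈ 94.75000.
(This is only a lower bound; the true E[α(G)] may be larger.)

E[α(G)] ≥ 379/4 ≈ 94.75000.


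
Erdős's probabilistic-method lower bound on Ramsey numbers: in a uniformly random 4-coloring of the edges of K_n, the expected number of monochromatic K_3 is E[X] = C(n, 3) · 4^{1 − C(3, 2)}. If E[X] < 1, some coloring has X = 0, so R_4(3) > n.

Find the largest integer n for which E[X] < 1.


We need C(n, 3) · 4^{1 − 3} < 1, i.e. C(n, 3) < 4^{3 − 1} = 16.
Check values of n near the boundary:
  n = 3: C(3, 3) = 1; 1 < 16? YES
  n = 4: C(4, 3) = 4; 4 < 16? YES
  n = 5: C(5, 3) = 10; 10 < 16? YES
  n = 6: C(6, 3) = 20; 20 < 16? NO
The largest n with C(n, 3) < 16 is n = 5 (where E[X] = 5/8 ≈ 0.62500). Hence R_4(3) > 5, i.e. R_4(3) ≥ 6.

Largest n = 5; hence R_4(3) > 5.


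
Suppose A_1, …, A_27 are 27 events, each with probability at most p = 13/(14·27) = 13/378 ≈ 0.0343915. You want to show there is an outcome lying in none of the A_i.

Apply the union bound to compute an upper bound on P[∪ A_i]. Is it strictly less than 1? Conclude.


Union bound: P[∪_{i=1}^{27} A_i] ≤ Σ_i P[A_i] ≤ 27·p = 27·(13/378) = 13/14.
Numerically: 13/14 ≈ 0.9285714.
Is 13/14 < 1? YES.
Since P[∪ A_i] ≤ 13/14 < 1, the complement has P[∩ A_i^c] ≥ 1 − 13/14 = 1/14 > 0, so some outcome avoids every A_i.

27·p = 13/14 ≈ 0.9285714; existence CERTIFIED by the union bound.


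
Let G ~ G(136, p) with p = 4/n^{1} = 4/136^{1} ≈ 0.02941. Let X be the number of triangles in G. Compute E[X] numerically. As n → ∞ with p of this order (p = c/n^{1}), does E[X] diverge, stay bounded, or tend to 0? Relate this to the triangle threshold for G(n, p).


Number of potential triangles: C(136, 3) = 410040.
Each occurs with probability p³ ≈ (0.02941)³ ≈ 2.544270e-05.
By linearity: E[X] = C(136, 3)·p³ ≈ 410040 · 2.544270e-05 ≈ 10.4325.
Here α = 1, so p = 4/n is exactly at the triangle threshold p ~ 1/n. Asymptotically E[X] → c³/6 = 4³/6 = 32/3 ≈ 10.6667, a bounded constant. In this regime the triangle count is asymptotically Poisson(c³/6).

E[X] ≈ 10.4325; in regime p = Θ(1/n^{1}) E[X] stays bounded (at the triangle threshold p ~ 1/n).


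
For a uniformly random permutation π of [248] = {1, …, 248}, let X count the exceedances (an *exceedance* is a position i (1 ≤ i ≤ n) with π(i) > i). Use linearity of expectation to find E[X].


Write X = Σ_{i=1}^{248} X_i, where X_i = 1_{π(i) > i}.
For each fixed i, π(i) is uniform over {1, …, 248} (marginal of a uniform permutation), so P[π(i) > i] = (n − i)/n. Summing: Σ_{i=1}^{248} (n − i)/n = (0 + 1 + … + 247)/248 = 248(248 − 1)/(2·248) = (248 − 1)/2.
Hence E[X] = Σ_{i=1}^{248} (248 − i)/248 = 247/2 ≈ 123.500.

E[X] = 247/2 = 123.500.


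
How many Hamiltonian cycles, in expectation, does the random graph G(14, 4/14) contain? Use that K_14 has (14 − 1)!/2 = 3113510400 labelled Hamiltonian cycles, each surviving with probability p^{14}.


K_14 has (14 − 1)!/2 = 3113510400 labelled Hamiltonian cycles.
For each such Hamiltonian cycle H, let X_H = 1 if all 14 edges of H are present in G. Then P[X_H = 1] = p^{14} = (2/7)^{14} = 16384/678223072849.
By linearity of expectation: E[X] = Σ_H E[X_H] = 3113510400 · p^{14} = 3113510400 · 16384/678223072849 = 7287393484800/96889010407.
Numerically: E[X] ≈ 75.21.

E[X] = 3113510400 · (2/7)^{14} = 7287393484800/96889010407 ≈ 75.21.


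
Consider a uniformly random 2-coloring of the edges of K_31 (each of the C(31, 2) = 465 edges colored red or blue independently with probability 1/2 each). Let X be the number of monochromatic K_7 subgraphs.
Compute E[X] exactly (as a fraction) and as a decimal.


Let X = Σ_S X_S over the C(31, 7) = 2629575 subsets S of size 7, where X_S = 1 if the K_7 on S is monochromatic.
For a fixed S, the K_7 on S has C(7, 2) = 21 edges. P[all 21 edges red] = (1/2)^21, and likewise for blue, so P[monochromatic] = 2·(1/2)^21 = 2^{1 − 21} = 1/1048576.
By linearity: E[X] = C(31, 7) · 2^{1 − 21} = 2629575 · 1/1048576 = 2629575/1048576.
Numerically: E[X] ≈ 2.50776.

E[X] = C(31,7)·2^(1−C(7,2)) = 2629575/1048576 ≈ 2.50776.


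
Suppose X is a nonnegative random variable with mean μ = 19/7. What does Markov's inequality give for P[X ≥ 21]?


μ = E[X] = 19/7, a = 21.
Markov: P[X ≥ 21] ≤ μ/a = (19/7)/21 = 19/147.
Numerically: ≈ 0.129.
(Since a = 21 > μ = 2.714, the bound 19/147 is < 1 and informative.)

P[X ≥ 21] ≤ 19/147 ≈ 0.129.


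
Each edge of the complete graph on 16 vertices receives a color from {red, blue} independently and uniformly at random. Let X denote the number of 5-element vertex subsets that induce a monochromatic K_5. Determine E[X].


Let X = Σ_S X_S over the C(16, 5) = 4368 subsets S of size 5, where X_S = 1 if the K_5 on S is monochromatic.
For a fixed S, the K_5 on S has C(5, 2) = 10 edges. P[all 10 edges red] = (1/2)^10, and likewise for blue, so P[monochromatic] = 2·(1/2)^10 = 2^{1 − 10} = 1/512.
Summing: E[X] = C(16, 5) · 2^{1 − 10} = 4368 · 1/512 = 273/32.
Numerically: E[X] ≈ 8.531.

E[X] = C(16,5)·2^(1−C(5,2)) = 273/32 ≈ 8.531.


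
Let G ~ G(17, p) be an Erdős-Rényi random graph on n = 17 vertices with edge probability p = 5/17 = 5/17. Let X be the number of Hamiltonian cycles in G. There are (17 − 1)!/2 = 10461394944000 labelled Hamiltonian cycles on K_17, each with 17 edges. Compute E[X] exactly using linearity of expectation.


K_17 has (17 − 1)!/2 = 10461394944000 labelled Hamiltonian cycles.
For each such Hamiltonian cycle H, let X_H = 1 if all 17 edges of H are present in G. Then P[X_H = 1] = p^{17} = (5/17)^{17} = 762939453125/827240261886336764177.
By linearity: E[X] = Σ_H E[X_H] = 10461394944000 · p^{17} = 10461394944000 · 762939453125/827240261886336764177 = 7981410937500000000000000/827240261886336764177.
Numerically: E[X] ≈ 9648.2.

E[X] = 10461394944000 · (5/17)^{17} = 7981410937500000000000000/827240261886336764177 ≈ 9648.2.


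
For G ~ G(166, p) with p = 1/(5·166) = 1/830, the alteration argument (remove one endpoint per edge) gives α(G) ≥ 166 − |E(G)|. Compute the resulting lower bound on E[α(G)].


E[|E(G)|] = C(166, 2)·p = 13695 · (1/830) = 33/2.
E[α(G)] ≥ n − E[|E(G)|] = 166 − 33/2 = 299/2.
Numerically: ≈ 149.500.
(This is only a lower bound; the true E[α(G)] may be larger.)

E[α(G)] ≥ 299/2 ≈ 149.500.


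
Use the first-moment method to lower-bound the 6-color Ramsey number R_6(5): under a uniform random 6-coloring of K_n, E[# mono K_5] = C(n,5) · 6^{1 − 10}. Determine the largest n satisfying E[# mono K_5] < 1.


We need C(n, 5) · 6^{1 − 10} < 1, i.e. C(n, 5) < 6^{10 − 1} = 10077696.
Check values of n near the boundary:
  n = 63: C(63, 5) = 7028847; 7028847 < 10077696? YES
  n = 64: C(64, 5) = 7624512; 7624512 < 10077696? YES
  n = 65: C(65, 5) = 8259888; 8259888 < 10077696? YES
  n = 66: C(66, 5) = 8936928; 8936928 < 10077696? YES
  n = 67: C(67, 5) = 9657648; 9657648 < 10077696? YES
  n = 68: C(68, 5) = 10424128; 10424128 < 10077696? NO
The largest n with C(n, 5) < 10077696 is n = 67 (where E[X] = 67067/69984 ≈ 0.95832). Hence R_6(5) > 67, i.e. R_6(5) ≥ 68.

Largest n = 67; hence R_6(5) > 67.


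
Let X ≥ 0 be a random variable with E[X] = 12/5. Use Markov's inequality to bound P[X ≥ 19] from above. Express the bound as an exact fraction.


μ = E[X] = 12/5, a = 19.
Markov: P[X ≥ 19] ≤ μ/a = (12/5)/19 = 12/95.
Numerically: ≈ 0.12632.
(Since a = 19 > μ = 2.40000, the bound 12/95 is < 1 and informative.)

P[X ≥ 19] ≤ 12/95 ≈ 0.12632.


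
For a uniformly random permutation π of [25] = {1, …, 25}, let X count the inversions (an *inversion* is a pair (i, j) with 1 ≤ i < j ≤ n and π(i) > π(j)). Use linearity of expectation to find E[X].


Write X = Σ X_I over the C(25, 2) = 300 pairs i < j, with X_I the indicator of one inversion.
There are 300 indicators.
For each fixed pair i < j, the values π(i) and π(j) are two distinct elements of {1, …, 25} in uniformly random order; by symmetry P[π(i) > π(j)] = 1/2.
By linearity: E[X] = 300 · (1/2) = C(25, 2) · (1/2) = 300/2 = 150 ≈ 150.00000.

E[X] = 150 = 150.00000.


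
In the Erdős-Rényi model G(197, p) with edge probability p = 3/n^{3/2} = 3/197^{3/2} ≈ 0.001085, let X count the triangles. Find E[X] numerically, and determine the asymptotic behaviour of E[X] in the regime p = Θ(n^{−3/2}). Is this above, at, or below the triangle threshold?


Number of potential triangles: C(197, 3) = 1254890.
Each occurs with probability p³ ≈ (0.001085)³ ≈ 1.2772201e-09.
By linearity: E[X] = C(197, 3)·p³ ≈ 1254890 · 1.2772201e-09 ≈ 0.00160.
Since α = 3/2 > 1, p = c/n^{3/2} = o(1/n) is below the triangle threshold p ~ 1/n. Asymptotically E[X] ~ (c³/6)·n^{3(1−α)} = (3³/6)·n^{-1.5} → 0, so by Markov's inequality G has no triangles w.h.p.

E[X] ≈ 0.00160; in regime p = Θ(1/n^{3/2}) E[X] tends to 0 (below the triangle threshold p ~ 1/n).


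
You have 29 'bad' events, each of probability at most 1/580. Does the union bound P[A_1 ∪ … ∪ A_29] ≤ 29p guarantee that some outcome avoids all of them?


Union bound: P[∪_{i=1}^{29} A_i] ≤ Σ_i P[A_i] ≤ 29·p = 29·(1/580) = 1/20.
Numerically: 1/20 ≈ 0.0500.
Is 1/20 < 1? YES.
Since P[∪ A_i] ≤ 1/20 < 1, the complement has P[∩ A_i^c] ≥ 1 − 1/20 = 19/20 > 0, so some outcome avoids every A_i.

29·p = 1/20 ≈ 0.0500; existence CERTIFIED by the union bound.


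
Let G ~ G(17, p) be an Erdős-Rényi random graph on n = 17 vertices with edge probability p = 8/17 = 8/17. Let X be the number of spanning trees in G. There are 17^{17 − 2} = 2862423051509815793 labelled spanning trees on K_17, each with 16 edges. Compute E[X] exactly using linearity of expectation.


K_17 has 17^{17 − 2} = 2862423051509815793 labelled spanning trees.
For each such spanning tree H, let X_H = 1 if all 16 edges of H are present in G. Then P[X_H = 1] = p^{16} = (8/17)^{16} = 281474976710656/48661191875666868481.
By linearity: E[X] = Σ_H E[X_H] = 2862423051509815793 · p^{16} = 2862423051509815793 · 281474976710656/48661191875666868481 = 281474976710656/17.
Numerically: E[X] ≈ 1.656e+13.

E[X] = 2862423051509815793 · (8/17)^{16} = 281474976710656/17 ≈ 1.656e+13.


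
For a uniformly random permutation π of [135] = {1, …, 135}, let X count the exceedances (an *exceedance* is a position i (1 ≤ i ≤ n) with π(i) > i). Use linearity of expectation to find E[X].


Write X = Σ_{i=1}^{135} X_i, where X_i = 1_{π(i) > i}.
For each fixed i, π(i) is uniform over {1, …, 135} (marginal of a uniform permutation), so P[π(i) > i] = (n − i)/n. Summing: Σ_{i=1}^{135} (n − i)/n = (0 + 1 + … + 134)/135 = 135(135 − 1)/(2·135) = (135 − 1)/2.
Hence E[X] = Σ_{i=1}^{135} (135 − i)/135 = 67 ≈ 67.000000.

E[X] = 67 = 67.000000.


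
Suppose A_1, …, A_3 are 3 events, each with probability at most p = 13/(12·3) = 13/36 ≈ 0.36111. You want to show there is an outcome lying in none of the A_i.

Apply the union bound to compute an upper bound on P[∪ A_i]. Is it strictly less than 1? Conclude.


Union bound: P[∪_{i=1}^{3} A_i] ≤ Σ_i P[A_i] ≤ 3·p = 3·(13/36) = 13/12.
Numerically: 13/12 ≈ 1.08333.
Is 13/12 < 1? NO.
Since the bound 13/12 is ≥ 1, the union bound is uninformative here; it does NOT by itself certify existence.

3·p = 13/12 ≈ 1.08333; existence NOT certified by the union bound.
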